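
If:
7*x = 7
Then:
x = 1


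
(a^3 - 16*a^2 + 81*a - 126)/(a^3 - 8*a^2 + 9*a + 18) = (a - 7)/(a + 1)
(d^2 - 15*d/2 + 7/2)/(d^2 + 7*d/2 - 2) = (d - 7)/(d + 4)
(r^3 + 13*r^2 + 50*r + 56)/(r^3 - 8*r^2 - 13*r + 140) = (r^2 + 9*r + 14)/(r^2 - 12*r + 35)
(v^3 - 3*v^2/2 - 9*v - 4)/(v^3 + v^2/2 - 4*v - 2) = (v - 4)/(v - 2)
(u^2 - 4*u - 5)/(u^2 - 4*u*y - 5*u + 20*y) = (-u - 1)/(-u + 4*y)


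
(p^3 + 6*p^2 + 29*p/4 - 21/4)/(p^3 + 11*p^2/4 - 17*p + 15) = (4*p^3 + 24*p^2 + 29*p - 21)/(4*p^3 + 11*p^2 - 68*p + 60)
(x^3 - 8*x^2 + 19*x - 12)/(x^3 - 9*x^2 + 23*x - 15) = (x - 4)/(x - 5)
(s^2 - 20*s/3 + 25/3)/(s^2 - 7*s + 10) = (s - 5/3)/(s - 2)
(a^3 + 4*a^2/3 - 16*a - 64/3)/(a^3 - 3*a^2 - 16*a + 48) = (a + 4/3)/(a - 3)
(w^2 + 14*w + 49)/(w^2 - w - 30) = (w^2 + 14*w + 49)/(w^2 - w - 30)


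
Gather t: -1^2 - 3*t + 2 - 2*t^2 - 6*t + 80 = -2*t^2 - 9*t + 81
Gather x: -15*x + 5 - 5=-15*x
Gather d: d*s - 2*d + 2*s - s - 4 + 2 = d*(s - 2) + s - 2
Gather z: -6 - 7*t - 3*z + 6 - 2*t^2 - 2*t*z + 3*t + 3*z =-2*t^2 - 2*t*z - 4*t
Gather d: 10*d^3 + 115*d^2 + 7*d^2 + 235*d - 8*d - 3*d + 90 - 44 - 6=10*d^3 + 122*d^2 + 224*d + 40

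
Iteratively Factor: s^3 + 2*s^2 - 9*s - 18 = (s + 2)*(s^2 - 9) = (s + 2)*(s + 3)*(s - 3)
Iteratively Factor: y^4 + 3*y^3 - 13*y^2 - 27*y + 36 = (y + 4)*(y^3 - y^2 - 9*y + 9) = (y - 3)*(y + 4)*(y^2 + 2*y - 3) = (y - 3)*(y + 3)*(y + 4)*(y - 1)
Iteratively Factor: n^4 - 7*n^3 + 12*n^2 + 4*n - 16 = (n - 4)*(n^3 - 3*n^2 + 4) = (n - 4)*(n + 1)*(n^2 - 4*n + 4) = (n - 4)*(n - 2)*(n + 1)*(n - 2)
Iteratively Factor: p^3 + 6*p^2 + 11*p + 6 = (p + 2)*(p^2 + 4*p + 3) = (p + 1)*(p + 2)*(p + 3)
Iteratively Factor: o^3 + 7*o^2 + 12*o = (o + 4)*(o^2 + 3*o) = o*(o + 4)*(o + 3)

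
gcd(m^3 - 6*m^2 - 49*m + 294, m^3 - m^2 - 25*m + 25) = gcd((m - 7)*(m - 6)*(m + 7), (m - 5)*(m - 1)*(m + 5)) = 1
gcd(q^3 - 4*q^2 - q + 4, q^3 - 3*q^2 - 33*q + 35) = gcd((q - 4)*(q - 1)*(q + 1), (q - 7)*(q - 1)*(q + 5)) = q - 1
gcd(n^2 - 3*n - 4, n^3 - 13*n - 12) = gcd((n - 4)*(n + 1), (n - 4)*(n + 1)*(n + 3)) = n^2 - 3*n - 4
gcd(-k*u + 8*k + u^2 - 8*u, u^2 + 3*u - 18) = 1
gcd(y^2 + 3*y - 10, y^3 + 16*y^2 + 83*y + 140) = y + 5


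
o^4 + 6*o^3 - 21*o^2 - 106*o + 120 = (o - 4)*(o - 1)*(o + 5)*(o + 6)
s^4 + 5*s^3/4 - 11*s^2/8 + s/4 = s*(s - 1/2)*(s - 1/4)*(s + 2)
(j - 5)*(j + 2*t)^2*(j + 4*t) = j^4 + 8*j^3*t - 5*j^3 + 20*j^2*t^2 - 40*j^2*t + 16*j*t^3 - 100*j*t^2 - 80*t^3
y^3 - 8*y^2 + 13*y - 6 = (y - 6)*(y - 1)^2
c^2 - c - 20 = (c - 5)*(c + 4)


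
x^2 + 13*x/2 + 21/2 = (x + 3)*(x + 7/2)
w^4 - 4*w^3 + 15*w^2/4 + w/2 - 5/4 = (w - 5/2)*(w - 1)^2*(w + 1/2)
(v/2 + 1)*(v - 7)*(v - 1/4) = v^3/2 - 21*v^2/8 - 51*v/8 + 7/4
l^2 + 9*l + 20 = (l + 4)*(l + 5)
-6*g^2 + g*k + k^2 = (-2*g + k)*(3*g + k)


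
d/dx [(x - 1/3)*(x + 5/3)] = 2*x + 4/3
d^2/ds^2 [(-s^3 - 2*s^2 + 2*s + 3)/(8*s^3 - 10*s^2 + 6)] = (-52*s^6 + 96*s^5 + 240*s^4 - 277*s^3 - 9*s^2 - 45*s + 27)/(64*s^9 - 240*s^8 + 300*s^7 + 19*s^6 - 360*s^5 + 225*s^4 + 108*s^3 - 135*s^2 + 27)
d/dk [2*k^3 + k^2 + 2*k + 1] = 6*k^2 + 2*k + 2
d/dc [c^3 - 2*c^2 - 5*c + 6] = 3*c^2 - 4*c - 5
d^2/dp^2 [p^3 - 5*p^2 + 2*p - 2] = 6*p - 10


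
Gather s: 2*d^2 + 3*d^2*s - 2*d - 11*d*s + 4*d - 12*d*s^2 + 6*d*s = 2*d^2 - 12*d*s^2 + 2*d + s*(3*d^2 - 5*d)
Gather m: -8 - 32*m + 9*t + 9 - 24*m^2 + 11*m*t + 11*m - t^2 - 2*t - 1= -24*m^2 + m*(11*t - 21) - t^2 + 7*t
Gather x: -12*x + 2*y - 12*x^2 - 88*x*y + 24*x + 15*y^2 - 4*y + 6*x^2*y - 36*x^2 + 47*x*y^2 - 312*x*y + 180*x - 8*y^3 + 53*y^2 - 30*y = x^2*(6*y - 48) + x*(47*y^2 - 400*y + 192) - 8*y^3 + 68*y^2 - 32*y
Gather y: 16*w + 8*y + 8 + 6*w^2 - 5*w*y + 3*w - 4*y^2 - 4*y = 6*w^2 + 19*w - 4*y^2 + y*(4 - 5*w) + 8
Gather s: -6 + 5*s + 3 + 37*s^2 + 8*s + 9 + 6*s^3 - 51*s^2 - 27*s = 6*s^3 - 14*s^2 - 14*s + 6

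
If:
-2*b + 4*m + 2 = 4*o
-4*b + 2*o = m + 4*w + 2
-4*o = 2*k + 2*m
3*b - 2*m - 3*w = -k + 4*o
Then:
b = -w - 4/13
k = 2*w + 4/13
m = -w - 7/13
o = 3/26 - w/2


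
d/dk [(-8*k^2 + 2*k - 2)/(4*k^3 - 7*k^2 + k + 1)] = 2*(16*k^4 - 8*k^3 + 15*k^2 - 22*k + 2)/(16*k^6 - 56*k^5 + 57*k^4 - 6*k^3 - 13*k^2 + 2*k + 1)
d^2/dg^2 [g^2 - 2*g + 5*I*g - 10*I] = 2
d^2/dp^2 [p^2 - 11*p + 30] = 2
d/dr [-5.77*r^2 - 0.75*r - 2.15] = -11.54*r - 0.75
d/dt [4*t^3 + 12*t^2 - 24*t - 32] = 12*t^2 + 24*t - 24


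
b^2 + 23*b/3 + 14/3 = (b + 2/3)*(b + 7)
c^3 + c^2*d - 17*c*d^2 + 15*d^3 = (c - 3*d)*(c - d)*(c + 5*d)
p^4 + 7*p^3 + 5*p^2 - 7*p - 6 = (p - 1)*(p + 1)^2*(p + 6)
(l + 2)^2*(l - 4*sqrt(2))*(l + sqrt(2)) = l^4 - 3*sqrt(2)*l^3 + 4*l^3 - 12*sqrt(2)*l^2 - 4*l^2 - 32*l - 12*sqrt(2)*l - 32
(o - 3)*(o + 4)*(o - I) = o^3 + o^2 - I*o^2 - 12*o - I*o + 12*I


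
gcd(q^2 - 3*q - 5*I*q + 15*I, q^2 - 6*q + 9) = q - 3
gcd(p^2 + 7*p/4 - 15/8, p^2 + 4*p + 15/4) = p + 5/2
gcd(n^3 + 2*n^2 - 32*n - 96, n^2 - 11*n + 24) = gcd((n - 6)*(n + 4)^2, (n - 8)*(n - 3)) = 1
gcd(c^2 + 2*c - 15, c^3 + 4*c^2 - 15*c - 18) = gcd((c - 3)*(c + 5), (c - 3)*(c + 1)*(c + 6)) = c - 3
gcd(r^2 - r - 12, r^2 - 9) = r + 3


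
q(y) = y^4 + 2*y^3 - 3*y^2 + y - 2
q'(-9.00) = -2375.00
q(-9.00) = 4849.00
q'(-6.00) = -611.00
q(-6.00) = 748.00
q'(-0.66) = 6.42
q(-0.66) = -4.35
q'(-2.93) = -30.53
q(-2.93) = -7.29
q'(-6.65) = -870.08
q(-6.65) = 1226.15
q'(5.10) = 657.06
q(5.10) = 866.89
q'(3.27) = 185.40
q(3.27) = 153.46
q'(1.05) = 5.95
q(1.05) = -0.73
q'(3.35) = 198.62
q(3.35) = 168.82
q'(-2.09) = 3.23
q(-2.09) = -16.37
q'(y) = 4*y^3 + 6*y^2 - 6*y + 1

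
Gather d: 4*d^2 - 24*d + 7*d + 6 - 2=4*d^2 - 17*d + 4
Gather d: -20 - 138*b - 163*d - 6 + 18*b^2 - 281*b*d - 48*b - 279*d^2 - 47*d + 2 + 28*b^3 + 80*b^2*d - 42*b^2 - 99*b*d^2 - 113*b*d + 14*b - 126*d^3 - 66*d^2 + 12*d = 28*b^3 - 24*b^2 - 172*b - 126*d^3 + d^2*(-99*b - 345) + d*(80*b^2 - 394*b - 198) - 24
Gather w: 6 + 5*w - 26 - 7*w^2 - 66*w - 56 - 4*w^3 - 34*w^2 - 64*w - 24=-4*w^3 - 41*w^2 - 125*w - 100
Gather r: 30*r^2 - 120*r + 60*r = 30*r^2 - 60*r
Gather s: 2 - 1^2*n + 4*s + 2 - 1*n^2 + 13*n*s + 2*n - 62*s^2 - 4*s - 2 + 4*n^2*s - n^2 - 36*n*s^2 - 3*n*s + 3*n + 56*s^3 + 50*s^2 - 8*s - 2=-2*n^2 + 4*n + 56*s^3 + s^2*(-36*n - 12) + s*(4*n^2 + 10*n - 8)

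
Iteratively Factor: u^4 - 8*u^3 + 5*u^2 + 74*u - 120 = (u - 4)*(u^3 - 4*u^2 - 11*u + 30) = (u - 5)*(u - 4)*(u^2 + u - 6) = (u - 5)*(u - 4)*(u - 2)*(u + 3)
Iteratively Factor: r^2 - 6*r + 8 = (r - 4)*(r - 2)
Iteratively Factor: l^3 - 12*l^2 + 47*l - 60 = (l - 4)*(l^2 - 8*l + 15) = (l - 5)*(l - 4)*(l - 3)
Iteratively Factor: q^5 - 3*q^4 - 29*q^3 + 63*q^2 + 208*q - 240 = (q + 3)*(q^4 - 6*q^3 - 11*q^2 + 96*q - 80) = (q - 4)*(q + 3)*(q^3 - 2*q^2 - 19*q + 20) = (q - 5)*(q - 4)*(q + 3)*(q^2 + 3*q - 4) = (q - 5)*(q - 4)*(q - 1)*(q + 3)*(q + 4)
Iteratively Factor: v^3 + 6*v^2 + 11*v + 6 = (v + 2)*(v^2 + 4*v + 3) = (v + 2)*(v + 3)*(v + 1)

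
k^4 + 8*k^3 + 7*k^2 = k^2*(k + 1)*(k + 7)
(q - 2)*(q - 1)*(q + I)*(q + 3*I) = q^4 - 3*q^3 + 4*I*q^3 - q^2 - 12*I*q^2 + 9*q + 8*I*q - 6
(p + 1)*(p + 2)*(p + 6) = p^3 + 9*p^2 + 20*p + 12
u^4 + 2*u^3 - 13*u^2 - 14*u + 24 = (u - 3)*(u - 1)*(u + 2)*(u + 4)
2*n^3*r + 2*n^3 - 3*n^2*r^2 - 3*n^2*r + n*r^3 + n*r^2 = (-2*n + r)*(-n + r)*(n*r + n)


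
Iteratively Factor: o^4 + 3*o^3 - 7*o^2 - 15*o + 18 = (o + 3)*(o^3 - 7*o + 6) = (o - 1)*(o + 3)*(o^2 + o - 6) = (o - 1)*(o + 3)^2*(o - 2)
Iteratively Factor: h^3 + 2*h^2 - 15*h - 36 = (h + 3)*(h^2 - h - 12) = (h + 3)^2*(h - 4)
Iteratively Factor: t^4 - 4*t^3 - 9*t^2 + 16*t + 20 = (t - 2)*(t^3 - 2*t^2 - 13*t - 10) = (t - 5)*(t - 2)*(t^2 + 3*t + 2) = (t - 5)*(t - 2)*(t + 2)*(t + 1)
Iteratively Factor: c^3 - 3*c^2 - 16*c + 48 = (c + 4)*(c^2 - 7*c + 12) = (c - 4)*(c + 4)*(c - 3)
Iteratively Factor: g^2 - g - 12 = (g + 3)*(g - 4)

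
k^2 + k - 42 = (k - 6)*(k + 7)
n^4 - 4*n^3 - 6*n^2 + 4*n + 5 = (n - 5)*(n - 1)*(n + 1)^2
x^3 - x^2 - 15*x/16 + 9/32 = (x - 3/2)*(x - 1/4)*(x + 3/4)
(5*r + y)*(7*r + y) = 35*r^2 + 12*r*y + y^2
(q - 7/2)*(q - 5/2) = q^2 - 6*q + 35/4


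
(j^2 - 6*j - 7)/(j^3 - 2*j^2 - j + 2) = (j - 7)/(j^2 - 3*j + 2)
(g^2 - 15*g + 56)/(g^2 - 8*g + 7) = (g - 8)/(g - 1)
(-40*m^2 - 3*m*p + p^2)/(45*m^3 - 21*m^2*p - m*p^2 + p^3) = (-8*m + p)/(9*m^2 - 6*m*p + p^2)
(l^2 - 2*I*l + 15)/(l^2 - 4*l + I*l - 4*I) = (l^2 - 2*I*l + 15)/(l^2 + l*(-4 + I) - 4*I)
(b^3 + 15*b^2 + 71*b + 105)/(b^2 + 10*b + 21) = b + 5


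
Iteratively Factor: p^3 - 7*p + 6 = (p - 2)*(p^2 + 2*p - 3) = (p - 2)*(p + 3)*(p - 1)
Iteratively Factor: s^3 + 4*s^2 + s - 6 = (s - 1)*(s^2 + 5*s + 6) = (s - 1)*(s + 2)*(s + 3)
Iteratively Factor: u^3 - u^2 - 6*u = (u - 3)*(u^2 + 2*u) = u*(u - 3)*(u + 2)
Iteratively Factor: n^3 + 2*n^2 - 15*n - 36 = (n + 3)*(n^2 - n - 12) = (n + 3)^2*(n - 4)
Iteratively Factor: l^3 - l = (l)*(l^2 - 1) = l*(l - 1)*(l + 1)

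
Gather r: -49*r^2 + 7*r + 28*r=-49*r^2 + 35*r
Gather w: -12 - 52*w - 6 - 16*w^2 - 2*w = -16*w^2 - 54*w - 18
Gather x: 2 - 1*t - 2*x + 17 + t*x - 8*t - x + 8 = -9*t + x*(t - 3) + 27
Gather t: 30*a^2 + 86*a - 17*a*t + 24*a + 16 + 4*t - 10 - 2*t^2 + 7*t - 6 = 30*a^2 + 110*a - 2*t^2 + t*(11 - 17*a)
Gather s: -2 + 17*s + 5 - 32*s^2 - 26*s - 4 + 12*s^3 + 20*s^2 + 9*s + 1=12*s^3 - 12*s^2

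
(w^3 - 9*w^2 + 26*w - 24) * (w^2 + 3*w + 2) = w^5 - 6*w^4 + w^3 + 36*w^2 - 20*w - 48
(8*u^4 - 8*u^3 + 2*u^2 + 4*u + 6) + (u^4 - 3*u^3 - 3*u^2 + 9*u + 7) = 9*u^4 - 11*u^3 - u^2 + 13*u + 13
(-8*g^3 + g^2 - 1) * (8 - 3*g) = 24*g^4 - 67*g^3 + 8*g^2 + 3*g - 8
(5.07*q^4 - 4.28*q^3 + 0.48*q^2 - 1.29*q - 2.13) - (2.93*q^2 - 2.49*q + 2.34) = 5.07*q^4 - 4.28*q^3 - 2.45*q^2 + 1.2*q - 4.47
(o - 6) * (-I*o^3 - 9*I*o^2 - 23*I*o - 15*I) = -I*o^4 - 3*I*o^3 + 31*I*o^2 + 123*I*o + 90*I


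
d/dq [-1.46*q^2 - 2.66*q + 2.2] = -2.92*q - 2.66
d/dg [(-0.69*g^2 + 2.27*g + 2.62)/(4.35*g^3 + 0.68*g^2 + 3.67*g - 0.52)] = (3.0015*g^4 - 19.749*g^3 - 38.2669*g^2 - 2.8456*g - 10.7958)/(18.9225*g^6 + 5.916*g^5 + 32.3914*g^4 + 0.4672*g^3 + 12.7617*g^2 - 3.8168*g + 0.2704)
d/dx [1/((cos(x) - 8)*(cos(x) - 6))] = 2*(cos(x) - 7)*sin(x)/((cos(x) - 8)^2*(cos(x) - 6)^2)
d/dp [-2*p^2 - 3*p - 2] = -4*p - 3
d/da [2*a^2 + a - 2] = 4*a + 1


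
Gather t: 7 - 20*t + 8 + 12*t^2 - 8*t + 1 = 12*t^2 - 28*t + 16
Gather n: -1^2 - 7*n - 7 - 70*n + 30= 22 - 77*n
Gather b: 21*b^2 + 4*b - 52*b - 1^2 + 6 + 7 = 21*b^2 - 48*b + 12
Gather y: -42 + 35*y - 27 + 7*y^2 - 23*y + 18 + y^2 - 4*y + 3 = 8*y^2 + 8*y - 48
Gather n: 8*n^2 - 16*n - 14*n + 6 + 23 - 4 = 8*n^2 - 30*n + 25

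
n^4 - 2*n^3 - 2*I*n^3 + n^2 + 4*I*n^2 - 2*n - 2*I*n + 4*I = (n - 2)*(n - 2*I)*(n - I)*(n + I)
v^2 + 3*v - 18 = (v - 3)*(v + 6)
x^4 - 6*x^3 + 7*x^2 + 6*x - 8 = (x - 4)*(x - 2)*(x - 1)*(x + 1)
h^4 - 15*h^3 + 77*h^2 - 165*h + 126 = (h - 7)*(h - 3)^2*(h - 2)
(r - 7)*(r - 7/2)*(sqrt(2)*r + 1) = sqrt(2)*r^3 - 21*sqrt(2)*r^2/2 + r^2 - 21*r/2 + 49*sqrt(2)*r/2 + 49/2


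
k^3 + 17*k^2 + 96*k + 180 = (k + 5)*(k + 6)^2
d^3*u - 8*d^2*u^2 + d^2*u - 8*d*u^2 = d*(d - 8*u)*(d*u + u)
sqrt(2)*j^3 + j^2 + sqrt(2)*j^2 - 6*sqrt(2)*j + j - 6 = (j - 2)*(j + 3)*(sqrt(2)*j + 1)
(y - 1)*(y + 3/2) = y^2 + y/2 - 3/2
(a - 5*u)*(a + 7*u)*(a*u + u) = a^3*u + 2*a^2*u^2 + a^2*u - 35*a*u^3 + 2*a*u^2 - 35*u^3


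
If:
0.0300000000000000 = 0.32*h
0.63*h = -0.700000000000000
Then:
No Solution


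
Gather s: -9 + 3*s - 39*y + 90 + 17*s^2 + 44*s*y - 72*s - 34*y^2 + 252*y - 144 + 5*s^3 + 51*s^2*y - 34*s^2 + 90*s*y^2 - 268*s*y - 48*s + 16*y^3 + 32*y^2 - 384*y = 5*s^3 + s^2*(51*y - 17) + s*(90*y^2 - 224*y - 117) + 16*y^3 - 2*y^2 - 171*y - 63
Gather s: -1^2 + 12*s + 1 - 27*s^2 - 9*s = -27*s^2 + 3*s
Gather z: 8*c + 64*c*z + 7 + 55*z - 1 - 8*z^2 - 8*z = 8*c - 8*z^2 + z*(64*c + 47) + 6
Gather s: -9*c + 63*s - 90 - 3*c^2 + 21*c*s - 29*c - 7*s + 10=-3*c^2 - 38*c + s*(21*c + 56) - 80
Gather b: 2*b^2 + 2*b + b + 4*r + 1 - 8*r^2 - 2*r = 2*b^2 + 3*b - 8*r^2 + 2*r + 1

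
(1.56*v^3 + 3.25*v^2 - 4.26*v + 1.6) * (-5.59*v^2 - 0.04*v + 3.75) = -8.7204*v^5 - 18.2299*v^4 + 29.5334*v^3 + 3.4139*v^2 - 16.039*v + 6.0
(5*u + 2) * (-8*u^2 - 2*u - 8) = -40*u^3 - 26*u^2 - 44*u - 16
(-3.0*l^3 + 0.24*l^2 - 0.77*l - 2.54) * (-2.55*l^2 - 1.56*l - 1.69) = 7.65*l^5 + 4.068*l^4 + 6.6591*l^3 + 7.2726*l^2 + 5.2637*l + 4.2926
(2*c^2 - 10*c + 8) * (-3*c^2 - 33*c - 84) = -6*c^4 - 36*c^3 + 138*c^2 + 576*c - 672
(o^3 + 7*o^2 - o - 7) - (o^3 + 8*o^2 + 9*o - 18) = -o^2 - 10*o + 11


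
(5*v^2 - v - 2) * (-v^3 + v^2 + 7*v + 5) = -5*v^5 + 6*v^4 + 36*v^3 + 16*v^2 - 19*v - 10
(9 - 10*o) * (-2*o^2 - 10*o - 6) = 20*o^3 + 82*o^2 - 30*o - 54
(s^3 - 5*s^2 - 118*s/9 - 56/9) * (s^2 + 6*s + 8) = s^5 + s^4 - 316*s^3/9 - 1124*s^2/9 - 1280*s/9 - 448/9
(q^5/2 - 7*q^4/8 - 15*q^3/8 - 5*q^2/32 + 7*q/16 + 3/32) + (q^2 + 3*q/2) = q^5/2 - 7*q^4/8 - 15*q^3/8 + 27*q^2/32 + 31*q/16 + 3/32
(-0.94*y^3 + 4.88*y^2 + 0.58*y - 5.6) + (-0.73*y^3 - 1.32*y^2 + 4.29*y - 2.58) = -1.67*y^3 + 3.56*y^2 + 4.87*y - 8.18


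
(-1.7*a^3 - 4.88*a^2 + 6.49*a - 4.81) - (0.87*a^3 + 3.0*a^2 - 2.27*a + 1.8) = -2.57*a^3 - 7.88*a^2 + 8.76*a - 6.61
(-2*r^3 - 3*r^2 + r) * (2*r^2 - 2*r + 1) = -4*r^5 - 2*r^4 + 6*r^3 - 5*r^2 + r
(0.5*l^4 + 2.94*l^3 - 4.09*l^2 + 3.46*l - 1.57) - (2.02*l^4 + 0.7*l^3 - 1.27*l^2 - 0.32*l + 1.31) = -1.52*l^4 + 2.24*l^3 - 2.82*l^2 + 3.78*l - 2.88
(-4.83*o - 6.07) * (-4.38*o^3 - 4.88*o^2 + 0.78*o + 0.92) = 21.1554*o^4 + 50.157*o^3 + 25.8542*o^2 - 9.1782*o - 5.5844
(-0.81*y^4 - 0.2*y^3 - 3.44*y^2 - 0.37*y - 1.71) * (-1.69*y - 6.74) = 1.3689*y^5 + 5.7974*y^4 + 7.1616*y^3 + 23.8109*y^2 + 5.3837*y + 11.5254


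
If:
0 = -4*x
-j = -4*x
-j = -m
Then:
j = 0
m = 0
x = 0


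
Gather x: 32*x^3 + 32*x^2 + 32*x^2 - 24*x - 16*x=32*x^3 + 64*x^2 - 40*x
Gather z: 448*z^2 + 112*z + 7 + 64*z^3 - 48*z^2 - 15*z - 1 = 64*z^3 + 400*z^2 + 97*z + 6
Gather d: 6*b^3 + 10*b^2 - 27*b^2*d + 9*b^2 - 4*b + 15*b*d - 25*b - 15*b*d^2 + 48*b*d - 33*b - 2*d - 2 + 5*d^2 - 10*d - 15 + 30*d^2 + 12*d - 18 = 6*b^3 + 19*b^2 - 62*b + d^2*(35 - 15*b) + d*(-27*b^2 + 63*b) - 35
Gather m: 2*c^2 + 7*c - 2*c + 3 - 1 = 2*c^2 + 5*c + 2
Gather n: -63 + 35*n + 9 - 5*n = 30*n - 54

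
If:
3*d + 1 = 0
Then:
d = -1/3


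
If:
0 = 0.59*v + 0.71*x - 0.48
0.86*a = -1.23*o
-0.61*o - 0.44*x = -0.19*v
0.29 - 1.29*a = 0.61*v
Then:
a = -0.04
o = 0.03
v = 0.57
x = 0.20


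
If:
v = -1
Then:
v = -1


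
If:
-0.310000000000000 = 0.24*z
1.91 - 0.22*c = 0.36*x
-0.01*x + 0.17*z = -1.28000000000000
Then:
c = -164.84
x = 106.04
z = -1.29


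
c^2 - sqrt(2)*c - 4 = (c - 2*sqrt(2))*(c + sqrt(2))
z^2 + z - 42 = (z - 6)*(z + 7)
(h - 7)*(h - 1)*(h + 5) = h^3 - 3*h^2 - 33*h + 35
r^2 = r^2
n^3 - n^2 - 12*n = n*(n - 4)*(n + 3)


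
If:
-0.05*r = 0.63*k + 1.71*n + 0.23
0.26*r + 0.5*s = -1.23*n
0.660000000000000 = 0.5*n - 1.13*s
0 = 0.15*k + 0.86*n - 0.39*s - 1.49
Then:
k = -9.17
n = 3.84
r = -20.29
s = 1.11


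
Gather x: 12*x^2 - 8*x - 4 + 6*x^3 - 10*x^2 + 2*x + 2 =6*x^3 + 2*x^2 - 6*x - 2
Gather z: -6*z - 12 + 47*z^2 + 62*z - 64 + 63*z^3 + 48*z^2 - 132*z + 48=63*z^3 + 95*z^2 - 76*z - 28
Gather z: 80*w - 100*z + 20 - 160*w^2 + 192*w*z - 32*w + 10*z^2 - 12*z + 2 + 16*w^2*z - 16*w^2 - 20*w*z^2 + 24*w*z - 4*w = -176*w^2 + 44*w + z^2*(10 - 20*w) + z*(16*w^2 + 216*w - 112) + 22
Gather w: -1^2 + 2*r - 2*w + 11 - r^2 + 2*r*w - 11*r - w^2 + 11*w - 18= -r^2 - 9*r - w^2 + w*(2*r + 9) - 8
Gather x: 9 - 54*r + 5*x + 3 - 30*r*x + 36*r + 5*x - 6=-18*r + x*(10 - 30*r) + 6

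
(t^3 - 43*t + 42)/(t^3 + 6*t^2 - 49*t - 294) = (t^2 - 7*t + 6)/(t^2 - t - 42)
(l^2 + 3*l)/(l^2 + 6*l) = (l + 3)/(l + 6)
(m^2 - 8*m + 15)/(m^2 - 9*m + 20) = (m - 3)/(m - 4)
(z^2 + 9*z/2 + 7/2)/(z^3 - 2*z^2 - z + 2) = (z + 7/2)/(z^2 - 3*z + 2)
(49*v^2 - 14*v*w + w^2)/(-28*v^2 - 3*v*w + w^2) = (-7*v + w)/(4*v + w)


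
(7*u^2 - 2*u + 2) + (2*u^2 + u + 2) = 9*u^2 - u + 4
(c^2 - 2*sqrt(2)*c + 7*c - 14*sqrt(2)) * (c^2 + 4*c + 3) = c^4 - 2*sqrt(2)*c^3 + 11*c^3 - 22*sqrt(2)*c^2 + 31*c^2 - 62*sqrt(2)*c + 21*c - 42*sqrt(2)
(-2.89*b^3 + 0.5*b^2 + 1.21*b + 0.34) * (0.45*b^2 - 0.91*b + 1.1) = -1.3005*b^5 + 2.8549*b^4 - 3.0895*b^3 - 0.3981*b^2 + 1.0216*b + 0.374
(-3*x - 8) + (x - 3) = -2*x - 11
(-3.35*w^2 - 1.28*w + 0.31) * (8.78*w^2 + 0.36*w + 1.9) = -29.413*w^4 - 12.4444*w^3 - 4.104*w^2 - 2.3204*w + 0.589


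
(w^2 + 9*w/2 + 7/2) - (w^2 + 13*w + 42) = -17*w/2 - 77/2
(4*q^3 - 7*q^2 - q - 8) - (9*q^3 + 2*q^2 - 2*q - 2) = -5*q^3 - 9*q^2 + q - 6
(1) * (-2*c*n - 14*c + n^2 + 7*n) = -2*c*n - 14*c + n^2 + 7*n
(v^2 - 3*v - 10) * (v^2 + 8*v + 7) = v^4 + 5*v^3 - 27*v^2 - 101*v - 70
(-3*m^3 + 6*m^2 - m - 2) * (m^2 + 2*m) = -3*m^5 + 11*m^3 - 4*m^2 - 4*m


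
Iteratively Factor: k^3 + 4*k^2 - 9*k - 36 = (k - 3)*(k^2 + 7*k + 12) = (k - 3)*(k + 4)*(k + 3)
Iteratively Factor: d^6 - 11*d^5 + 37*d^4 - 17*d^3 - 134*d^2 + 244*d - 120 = (d - 2)*(d^5 - 9*d^4 + 19*d^3 + 21*d^2 - 92*d + 60) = (d - 2)*(d - 1)*(d^4 - 8*d^3 + 11*d^2 + 32*d - 60) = (d - 2)*(d - 1)*(d + 2)*(d^3 - 10*d^2 + 31*d - 30) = (d - 3)*(d - 2)*(d - 1)*(d + 2)*(d^2 - 7*d + 10) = (d - 3)*(d - 2)^2*(d - 1)*(d + 2)*(d - 5)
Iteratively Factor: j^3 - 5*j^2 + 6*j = (j - 2)*(j^2 - 3*j) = j*(j - 2)*(j - 3)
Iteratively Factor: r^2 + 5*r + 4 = (r + 1)*(r + 4)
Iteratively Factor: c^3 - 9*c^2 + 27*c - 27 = (c - 3)*(c^2 - 6*c + 9) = (c - 3)^2*(c - 3)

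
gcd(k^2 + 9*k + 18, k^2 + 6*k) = k + 6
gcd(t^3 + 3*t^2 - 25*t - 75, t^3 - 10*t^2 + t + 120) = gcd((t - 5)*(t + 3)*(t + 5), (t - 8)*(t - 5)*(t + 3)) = t^2 - 2*t - 15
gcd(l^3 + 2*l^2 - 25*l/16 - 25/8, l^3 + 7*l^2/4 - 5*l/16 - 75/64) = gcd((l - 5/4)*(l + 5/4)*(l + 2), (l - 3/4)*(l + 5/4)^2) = l + 5/4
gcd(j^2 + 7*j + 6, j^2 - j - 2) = j + 1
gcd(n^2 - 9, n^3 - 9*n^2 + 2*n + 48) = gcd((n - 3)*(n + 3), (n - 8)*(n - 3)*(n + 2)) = n - 3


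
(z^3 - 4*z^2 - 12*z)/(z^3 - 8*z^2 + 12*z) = (z + 2)/(z - 2)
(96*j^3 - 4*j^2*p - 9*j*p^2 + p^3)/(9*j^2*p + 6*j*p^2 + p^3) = (32*j^2 - 12*j*p + p^2)/(p*(3*j + p))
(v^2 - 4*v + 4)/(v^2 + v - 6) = (v - 2)/(v + 3)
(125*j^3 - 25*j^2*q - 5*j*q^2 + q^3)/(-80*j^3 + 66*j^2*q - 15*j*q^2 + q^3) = (-25*j^2 + q^2)/(16*j^2 - 10*j*q + q^2)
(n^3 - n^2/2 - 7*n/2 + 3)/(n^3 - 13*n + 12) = (n^2 + n/2 - 3)/(n^2 + n - 12)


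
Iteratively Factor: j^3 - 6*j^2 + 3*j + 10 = (j - 2)*(j^2 - 4*j - 5) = (j - 5)*(j - 2)*(j + 1)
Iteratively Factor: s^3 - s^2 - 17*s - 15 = (s + 3)*(s^2 - 4*s - 5) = (s - 5)*(s + 3)*(s + 1)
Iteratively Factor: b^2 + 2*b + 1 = (b + 1)*(b + 1)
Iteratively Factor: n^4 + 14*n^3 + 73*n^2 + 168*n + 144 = (n + 3)*(n^3 + 11*n^2 + 40*n + 48) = (n + 3)*(n + 4)*(n^2 + 7*n + 12) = (n + 3)^2*(n + 4)*(n + 4)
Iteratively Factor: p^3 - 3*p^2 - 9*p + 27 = (p - 3)*(p^2 - 9) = (p - 3)*(p + 3)*(p - 3)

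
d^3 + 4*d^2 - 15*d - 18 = (d - 3)*(d + 1)*(d + 6)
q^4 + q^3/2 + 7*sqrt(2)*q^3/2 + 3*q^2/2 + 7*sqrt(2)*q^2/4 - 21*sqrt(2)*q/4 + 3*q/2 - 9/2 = (q - 1)*(q + 3/2)*(q + sqrt(2)/2)*(q + 3*sqrt(2))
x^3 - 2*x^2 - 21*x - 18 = (x - 6)*(x + 1)*(x + 3)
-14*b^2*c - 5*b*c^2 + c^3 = c*(-7*b + c)*(2*b + c)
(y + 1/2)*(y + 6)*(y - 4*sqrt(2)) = y^3 - 4*sqrt(2)*y^2 + 13*y^2/2 - 26*sqrt(2)*y + 3*y - 12*sqrt(2)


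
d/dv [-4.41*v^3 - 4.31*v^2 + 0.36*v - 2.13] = -13.23*v^2 - 8.62*v + 0.36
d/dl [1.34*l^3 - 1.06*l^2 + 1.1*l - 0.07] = 4.02*l^2 - 2.12*l + 1.1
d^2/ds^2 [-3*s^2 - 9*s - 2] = -6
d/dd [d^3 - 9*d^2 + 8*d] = 3*d^2 - 18*d + 8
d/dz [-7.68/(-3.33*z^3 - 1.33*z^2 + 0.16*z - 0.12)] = (-76.7232*z^2 - 20.4288*z + 1.2288)/(3.33*z^3 + 1.33*z^2 - 0.16*z + 0.12)^2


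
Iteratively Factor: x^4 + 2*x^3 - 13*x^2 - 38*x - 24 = (x + 1)*(x^3 + x^2 - 14*x - 24) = (x + 1)*(x + 3)*(x^2 - 2*x - 8) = (x - 4)*(x + 1)*(x + 3)*(x + 2)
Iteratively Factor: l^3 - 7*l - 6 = (l + 2)*(l^2 - 2*l - 3) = (l + 1)*(l + 2)*(l - 3)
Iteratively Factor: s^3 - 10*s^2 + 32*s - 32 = (s - 4)*(s^2 - 6*s + 8) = (s - 4)^2*(s - 2)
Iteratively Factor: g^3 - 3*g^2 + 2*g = (g - 2)*(g^2 - g) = g*(g - 2)*(g - 1)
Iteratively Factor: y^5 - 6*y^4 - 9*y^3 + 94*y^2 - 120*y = (y - 5)*(y^4 - y^3 - 14*y^2 + 24*y) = (y - 5)*(y - 3)*(y^3 + 2*y^2 - 8*y) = y*(y - 5)*(y - 3)*(y^2 + 2*y - 8) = y*(y - 5)*(y - 3)*(y - 2)*(y + 4)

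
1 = 1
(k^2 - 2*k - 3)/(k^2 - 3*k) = (k + 1)/k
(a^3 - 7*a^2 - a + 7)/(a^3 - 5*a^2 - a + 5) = (a - 7)/(a - 5)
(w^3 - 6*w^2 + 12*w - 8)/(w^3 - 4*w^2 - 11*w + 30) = (w^2 - 4*w + 4)/(w^2 - 2*w - 15)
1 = 1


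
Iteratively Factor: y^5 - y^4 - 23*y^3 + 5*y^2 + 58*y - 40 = (y + 2)*(y^4 - 3*y^3 - 17*y^2 + 39*y - 20) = (y - 5)*(y + 2)*(y^3 + 2*y^2 - 7*y + 4) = (y - 5)*(y - 1)*(y + 2)*(y^2 + 3*y - 4) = (y - 5)*(y - 1)^2*(y + 2)*(y + 4)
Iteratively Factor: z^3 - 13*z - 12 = (z + 1)*(z^2 - z - 12) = (z + 1)*(z + 3)*(z - 4)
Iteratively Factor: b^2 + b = (b)*(b + 1)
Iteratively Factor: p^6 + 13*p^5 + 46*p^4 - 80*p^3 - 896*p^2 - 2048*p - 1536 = (p + 2)*(p^5 + 11*p^4 + 24*p^3 - 128*p^2 - 640*p - 768) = (p - 4)*(p + 2)*(p^4 + 15*p^3 + 84*p^2 + 208*p + 192) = (p - 4)*(p + 2)*(p + 4)*(p^3 + 11*p^2 + 40*p + 48) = (p - 4)*(p + 2)*(p + 4)^2*(p^2 + 7*p + 12) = (p - 4)*(p + 2)*(p + 3)*(p + 4)^2*(p + 4)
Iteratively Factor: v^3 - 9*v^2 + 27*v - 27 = (v - 3)*(v^2 - 6*v + 9) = (v - 3)^2*(v - 3)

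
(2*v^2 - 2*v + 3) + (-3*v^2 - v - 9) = -v^2 - 3*v - 6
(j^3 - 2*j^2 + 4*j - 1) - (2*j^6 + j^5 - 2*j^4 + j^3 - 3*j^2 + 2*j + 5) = -2*j^6 - j^5 + 2*j^4 + j^2 + 2*j - 6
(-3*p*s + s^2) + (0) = -3*p*s + s^2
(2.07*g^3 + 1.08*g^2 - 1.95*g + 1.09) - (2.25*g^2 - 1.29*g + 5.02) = 2.07*g^3 - 1.17*g^2 - 0.66*g - 3.93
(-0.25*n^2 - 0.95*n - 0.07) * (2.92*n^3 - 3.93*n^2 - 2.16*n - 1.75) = -0.73*n^5 - 1.7915*n^4 + 4.0691*n^3 + 2.7646*n^2 + 1.8137*n + 0.1225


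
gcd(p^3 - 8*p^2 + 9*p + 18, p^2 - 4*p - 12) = p - 6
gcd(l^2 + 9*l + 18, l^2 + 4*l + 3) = l + 3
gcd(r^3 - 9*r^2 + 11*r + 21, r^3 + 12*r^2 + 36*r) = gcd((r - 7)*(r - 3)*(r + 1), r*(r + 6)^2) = 1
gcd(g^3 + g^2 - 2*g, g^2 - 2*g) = g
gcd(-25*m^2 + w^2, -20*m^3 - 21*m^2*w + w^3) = -5*m + w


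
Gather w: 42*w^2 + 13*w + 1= 42*w^2 + 13*w + 1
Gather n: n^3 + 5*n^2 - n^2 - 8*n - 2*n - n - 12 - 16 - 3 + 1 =n^3 + 4*n^2 - 11*n - 30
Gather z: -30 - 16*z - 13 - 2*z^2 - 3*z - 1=-2*z^2 - 19*z - 44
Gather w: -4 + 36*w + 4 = 36*w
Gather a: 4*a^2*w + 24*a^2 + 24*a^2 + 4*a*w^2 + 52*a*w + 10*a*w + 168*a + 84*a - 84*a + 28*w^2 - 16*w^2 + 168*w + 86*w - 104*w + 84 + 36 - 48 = a^2*(4*w + 48) + a*(4*w^2 + 62*w + 168) + 12*w^2 + 150*w + 72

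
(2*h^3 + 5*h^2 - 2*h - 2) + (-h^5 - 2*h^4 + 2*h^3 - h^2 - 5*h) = -h^5 - 2*h^4 + 4*h^3 + 4*h^2 - 7*h - 2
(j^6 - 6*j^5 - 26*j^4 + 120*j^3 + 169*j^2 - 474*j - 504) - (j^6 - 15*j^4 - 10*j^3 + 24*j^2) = -6*j^5 - 11*j^4 + 130*j^3 + 145*j^2 - 474*j - 504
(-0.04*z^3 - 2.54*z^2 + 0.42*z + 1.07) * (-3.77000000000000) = 0.1508*z^3 + 9.5758*z^2 - 1.5834*z - 4.0339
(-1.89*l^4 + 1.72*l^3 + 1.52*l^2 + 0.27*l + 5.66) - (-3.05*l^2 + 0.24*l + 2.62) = -1.89*l^4 + 1.72*l^3 + 4.57*l^2 + 0.03*l + 3.04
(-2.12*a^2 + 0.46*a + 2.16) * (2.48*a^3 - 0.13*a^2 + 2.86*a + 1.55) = -5.2576*a^5 + 1.4164*a^4 - 0.7662*a^3 - 2.2512*a^2 + 6.8906*a + 3.348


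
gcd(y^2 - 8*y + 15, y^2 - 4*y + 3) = y - 3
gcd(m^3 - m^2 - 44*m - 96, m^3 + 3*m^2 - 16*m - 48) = m^2 + 7*m + 12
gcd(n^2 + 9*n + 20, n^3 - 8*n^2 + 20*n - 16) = 1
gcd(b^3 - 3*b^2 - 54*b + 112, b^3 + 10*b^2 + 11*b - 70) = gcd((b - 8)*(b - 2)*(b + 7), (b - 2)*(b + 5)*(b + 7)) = b^2 + 5*b - 14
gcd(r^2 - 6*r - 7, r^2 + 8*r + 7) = r + 1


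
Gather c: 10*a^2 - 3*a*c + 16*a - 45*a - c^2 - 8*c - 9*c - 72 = 10*a^2 - 29*a - c^2 + c*(-3*a - 17) - 72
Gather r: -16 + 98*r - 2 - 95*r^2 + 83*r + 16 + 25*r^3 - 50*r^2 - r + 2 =25*r^3 - 145*r^2 + 180*r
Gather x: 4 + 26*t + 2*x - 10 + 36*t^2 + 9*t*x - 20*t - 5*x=36*t^2 + 6*t + x*(9*t - 3) - 6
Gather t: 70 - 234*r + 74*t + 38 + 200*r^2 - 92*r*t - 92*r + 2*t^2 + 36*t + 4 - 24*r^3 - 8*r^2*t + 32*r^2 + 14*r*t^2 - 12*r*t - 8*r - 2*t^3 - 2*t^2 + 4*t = -24*r^3 + 232*r^2 + 14*r*t^2 - 334*r - 2*t^3 + t*(-8*r^2 - 104*r + 114) + 112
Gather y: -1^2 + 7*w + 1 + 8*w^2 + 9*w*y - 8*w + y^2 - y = 8*w^2 - w + y^2 + y*(9*w - 1)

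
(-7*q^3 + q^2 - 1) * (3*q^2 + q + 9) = -21*q^5 - 4*q^4 - 62*q^3 + 6*q^2 - q - 9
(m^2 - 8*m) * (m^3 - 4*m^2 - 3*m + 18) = m^5 - 12*m^4 + 29*m^3 + 42*m^2 - 144*m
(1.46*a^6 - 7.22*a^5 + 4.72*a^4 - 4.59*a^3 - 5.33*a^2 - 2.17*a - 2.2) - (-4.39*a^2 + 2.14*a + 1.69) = 1.46*a^6 - 7.22*a^5 + 4.72*a^4 - 4.59*a^3 - 0.94*a^2 - 4.31*a - 3.89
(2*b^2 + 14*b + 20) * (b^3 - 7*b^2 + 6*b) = 2*b^5 - 66*b^3 - 56*b^2 + 120*b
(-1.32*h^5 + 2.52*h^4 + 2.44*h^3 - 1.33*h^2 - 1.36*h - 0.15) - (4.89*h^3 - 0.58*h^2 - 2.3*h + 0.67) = -1.32*h^5 + 2.52*h^4 - 2.45*h^3 - 0.75*h^2 + 0.94*h - 0.82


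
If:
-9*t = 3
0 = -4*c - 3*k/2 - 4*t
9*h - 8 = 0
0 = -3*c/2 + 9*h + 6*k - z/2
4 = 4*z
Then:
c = 11/15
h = 8/9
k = -16/15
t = -1/3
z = 1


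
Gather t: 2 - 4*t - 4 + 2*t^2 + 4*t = 2*t^2 - 2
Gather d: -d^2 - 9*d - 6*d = -d^2 - 15*d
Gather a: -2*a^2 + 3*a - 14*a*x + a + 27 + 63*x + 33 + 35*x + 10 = -2*a^2 + a*(4 - 14*x) + 98*x + 70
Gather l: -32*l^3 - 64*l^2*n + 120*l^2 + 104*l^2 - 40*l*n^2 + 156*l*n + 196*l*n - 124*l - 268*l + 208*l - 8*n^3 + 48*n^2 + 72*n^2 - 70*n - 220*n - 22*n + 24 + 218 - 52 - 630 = -32*l^3 + l^2*(224 - 64*n) + l*(-40*n^2 + 352*n - 184) - 8*n^3 + 120*n^2 - 312*n - 440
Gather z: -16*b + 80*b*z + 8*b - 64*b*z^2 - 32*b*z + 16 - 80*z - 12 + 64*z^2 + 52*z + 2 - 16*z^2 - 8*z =-8*b + z^2*(48 - 64*b) + z*(48*b - 36) + 6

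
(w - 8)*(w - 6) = w^2 - 14*w + 48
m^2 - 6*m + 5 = (m - 5)*(m - 1)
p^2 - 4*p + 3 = (p - 3)*(p - 1)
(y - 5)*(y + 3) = y^2 - 2*y - 15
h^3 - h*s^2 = h*(h - s)*(h + s)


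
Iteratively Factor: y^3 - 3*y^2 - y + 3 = (y - 1)*(y^2 - 2*y - 3) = (y - 3)*(y - 1)*(y + 1)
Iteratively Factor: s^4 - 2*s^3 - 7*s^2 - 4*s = (s)*(s^3 - 2*s^2 - 7*s - 4) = s*(s + 1)*(s^2 - 3*s - 4) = s*(s + 1)^2*(s - 4)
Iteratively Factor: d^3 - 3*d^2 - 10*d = (d + 2)*(d^2 - 5*d) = d*(d + 2)*(d - 5)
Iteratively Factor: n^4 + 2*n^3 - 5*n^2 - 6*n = (n)*(n^3 + 2*n^2 - 5*n - 6) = n*(n - 2)*(n^2 + 4*n + 3) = n*(n - 2)*(n + 1)*(n + 3)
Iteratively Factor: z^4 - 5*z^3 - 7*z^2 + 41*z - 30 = (z - 5)*(z^3 - 7*z + 6) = (z - 5)*(z - 1)*(z^2 + z - 6) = (z - 5)*(z - 1)*(z + 3)*(z - 2)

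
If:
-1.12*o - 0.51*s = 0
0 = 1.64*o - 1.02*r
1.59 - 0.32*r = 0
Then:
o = 3.09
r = 4.97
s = -6.79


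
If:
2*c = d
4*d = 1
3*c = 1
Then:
No Solution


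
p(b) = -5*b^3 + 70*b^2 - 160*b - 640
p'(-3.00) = -715.00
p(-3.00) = 605.00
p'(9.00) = -115.00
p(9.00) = -55.00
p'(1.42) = 8.55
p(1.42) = -740.37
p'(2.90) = 119.85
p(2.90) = -637.24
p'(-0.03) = -164.21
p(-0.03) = -635.14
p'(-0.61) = -250.98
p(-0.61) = -515.22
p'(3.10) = 129.85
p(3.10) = -612.26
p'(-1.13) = -337.35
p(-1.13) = -362.60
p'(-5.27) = -1314.39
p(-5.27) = 2879.12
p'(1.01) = -33.90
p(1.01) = -735.34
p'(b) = -15*b^2 + 140*b - 160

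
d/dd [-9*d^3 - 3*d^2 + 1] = 3*d*(-9*d - 2)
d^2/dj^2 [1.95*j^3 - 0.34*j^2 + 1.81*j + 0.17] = 11.7*j - 0.68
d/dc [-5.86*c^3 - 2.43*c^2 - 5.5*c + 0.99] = -17.58*c^2 - 4.86*c - 5.5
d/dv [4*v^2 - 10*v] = 8*v - 10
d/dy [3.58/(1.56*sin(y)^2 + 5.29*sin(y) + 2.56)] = -(11.1696*sin(y) + 18.9382)*cos(y)/(1.56*sin(y)^2 + 5.29*sin(y) + 2.56)^2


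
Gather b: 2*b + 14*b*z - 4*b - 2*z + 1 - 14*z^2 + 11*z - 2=b*(14*z - 2) - 14*z^2 + 9*z - 1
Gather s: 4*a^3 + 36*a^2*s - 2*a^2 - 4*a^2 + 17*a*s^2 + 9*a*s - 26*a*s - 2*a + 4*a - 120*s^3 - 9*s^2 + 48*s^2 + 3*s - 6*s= 4*a^3 - 6*a^2 + 2*a - 120*s^3 + s^2*(17*a + 39) + s*(36*a^2 - 17*a - 3)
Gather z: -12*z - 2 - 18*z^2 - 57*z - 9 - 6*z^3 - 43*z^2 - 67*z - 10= -6*z^3 - 61*z^2 - 136*z - 21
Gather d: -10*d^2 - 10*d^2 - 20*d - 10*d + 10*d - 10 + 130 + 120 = -20*d^2 - 20*d + 240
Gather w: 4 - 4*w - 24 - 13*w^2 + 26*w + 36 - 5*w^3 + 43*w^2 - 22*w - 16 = -5*w^3 + 30*w^2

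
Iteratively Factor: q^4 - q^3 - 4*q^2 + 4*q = (q - 1)*(q^3 - 4*q) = q*(q - 1)*(q^2 - 4) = q*(q - 2)*(q - 1)*(q + 2)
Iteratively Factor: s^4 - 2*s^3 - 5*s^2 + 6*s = (s + 2)*(s^3 - 4*s^2 + 3*s) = s*(s + 2)*(s^2 - 4*s + 3) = s*(s - 3)*(s + 2)*(s - 1)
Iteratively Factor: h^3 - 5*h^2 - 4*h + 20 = (h - 5)*(h^2 - 4) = (h - 5)*(h - 2)*(h + 2)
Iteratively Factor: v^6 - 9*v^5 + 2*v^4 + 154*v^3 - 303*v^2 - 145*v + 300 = (v - 3)*(v^5 - 6*v^4 - 16*v^3 + 106*v^2 + 15*v - 100) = (v - 3)*(v - 1)*(v^4 - 5*v^3 - 21*v^2 + 85*v + 100) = (v - 3)*(v - 1)*(v + 4)*(v^3 - 9*v^2 + 15*v + 25) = (v - 3)*(v - 1)*(v + 1)*(v + 4)*(v^2 - 10*v + 25) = (v - 5)*(v - 3)*(v - 1)*(v + 1)*(v + 4)*(v - 5)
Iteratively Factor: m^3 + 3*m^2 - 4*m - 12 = (m + 3)*(m^2 - 4) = (m - 2)*(m + 3)*(m + 2)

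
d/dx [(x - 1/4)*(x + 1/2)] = 2*x + 1/4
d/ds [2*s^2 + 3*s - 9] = 4*s + 3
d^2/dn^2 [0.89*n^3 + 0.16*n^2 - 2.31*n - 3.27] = 5.34*n + 0.32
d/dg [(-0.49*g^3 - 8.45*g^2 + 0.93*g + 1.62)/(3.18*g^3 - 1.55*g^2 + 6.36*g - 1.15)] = (8.88178419700125e-16*g^5 + 27.6305*g^4 - 12.1476*g^3 - 66.0648*g^2 + 24.457*g - 11.3727)/(10.1124*g^6 - 9.858*g^5 + 42.8521*g^4 - 27.03*g^3 + 44.0146*g^2 - 14.628*g + 1.3225)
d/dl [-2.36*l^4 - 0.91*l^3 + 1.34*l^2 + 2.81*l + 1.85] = -9.44*l^3 - 2.73*l^2 + 2.68*l + 2.81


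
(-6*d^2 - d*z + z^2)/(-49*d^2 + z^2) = (6*d^2 + d*z - z^2)/(49*d^2 - z^2)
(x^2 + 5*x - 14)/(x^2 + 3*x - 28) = (x - 2)/(x - 4)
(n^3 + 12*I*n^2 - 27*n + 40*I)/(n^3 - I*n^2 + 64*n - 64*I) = (n + 5*I)/(n - 8*I)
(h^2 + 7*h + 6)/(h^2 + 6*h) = (h + 1)/h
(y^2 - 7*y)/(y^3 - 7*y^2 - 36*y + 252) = y/(y^2 - 36)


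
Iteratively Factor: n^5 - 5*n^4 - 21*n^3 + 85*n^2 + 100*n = (n - 5)*(n^4 - 21*n^2 - 20*n) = (n - 5)*(n + 1)*(n^3 - n^2 - 20*n) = n*(n - 5)*(n + 1)*(n^2 - n - 20) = n*(n - 5)^2*(n + 1)*(n + 4)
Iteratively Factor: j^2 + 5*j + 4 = (j + 1)*(j + 4)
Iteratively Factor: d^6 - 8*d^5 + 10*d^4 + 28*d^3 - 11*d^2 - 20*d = (d - 4)*(d^5 - 4*d^4 - 6*d^3 + 4*d^2 + 5*d) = (d - 5)*(d - 4)*(d^4 + d^3 - d^2 - d) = (d - 5)*(d - 4)*(d - 1)*(d^3 + 2*d^2 + d) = (d - 5)*(d - 4)*(d - 1)*(d + 1)*(d^2 + d) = (d - 5)*(d - 4)*(d - 1)*(d + 1)^2*(d)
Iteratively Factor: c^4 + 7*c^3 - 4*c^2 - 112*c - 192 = (c - 4)*(c^3 + 11*c^2 + 40*c + 48) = (c - 4)*(c + 4)*(c^2 + 7*c + 12) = (c - 4)*(c + 4)^2*(c + 3)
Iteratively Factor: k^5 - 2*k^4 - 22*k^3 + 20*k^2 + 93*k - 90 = (k - 2)*(k^4 - 22*k^2 - 24*k + 45) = (k - 5)*(k - 2)*(k^3 + 5*k^2 + 3*k - 9) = (k - 5)*(k - 2)*(k - 1)*(k^2 + 6*k + 9) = (k - 5)*(k - 2)*(k - 1)*(k + 3)*(k + 3)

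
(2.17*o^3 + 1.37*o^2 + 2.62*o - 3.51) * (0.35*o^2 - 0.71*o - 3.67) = 0.7595*o^5 - 1.0612*o^4 - 8.0196*o^3 - 8.1166*o^2 - 7.1233*o + 12.8817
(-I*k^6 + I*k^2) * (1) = -I*k^6 + I*k^2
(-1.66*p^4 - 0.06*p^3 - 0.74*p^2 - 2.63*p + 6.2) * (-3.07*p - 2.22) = 5.0962*p^5 + 3.8694*p^4 + 2.405*p^3 + 9.7169*p^2 - 13.1954*p - 13.764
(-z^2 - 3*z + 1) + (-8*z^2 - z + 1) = -9*z^2 - 4*z + 2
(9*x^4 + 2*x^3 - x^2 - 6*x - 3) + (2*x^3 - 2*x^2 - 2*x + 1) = 9*x^4 + 4*x^3 - 3*x^2 - 8*x - 2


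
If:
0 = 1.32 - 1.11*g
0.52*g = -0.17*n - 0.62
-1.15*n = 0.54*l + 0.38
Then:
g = 1.19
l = 14.81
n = -7.28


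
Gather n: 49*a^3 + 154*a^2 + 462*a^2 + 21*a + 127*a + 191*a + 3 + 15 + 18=49*a^3 + 616*a^2 + 339*a + 36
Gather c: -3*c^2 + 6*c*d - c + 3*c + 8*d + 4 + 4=-3*c^2 + c*(6*d + 2) + 8*d + 8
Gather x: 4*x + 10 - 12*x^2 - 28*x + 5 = -12*x^2 - 24*x + 15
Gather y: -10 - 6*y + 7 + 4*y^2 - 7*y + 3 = 4*y^2 - 13*y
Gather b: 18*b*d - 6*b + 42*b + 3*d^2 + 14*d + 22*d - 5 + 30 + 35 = b*(18*d + 36) + 3*d^2 + 36*d + 60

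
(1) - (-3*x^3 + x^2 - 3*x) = 3*x^3 - x^2 + 3*x + 1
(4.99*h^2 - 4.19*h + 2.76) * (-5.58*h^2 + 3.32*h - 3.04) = -27.8442*h^4 + 39.947*h^3 - 44.4812*h^2 + 21.9008*h - 8.3904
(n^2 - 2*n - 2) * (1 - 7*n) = -7*n^3 + 15*n^2 + 12*n - 2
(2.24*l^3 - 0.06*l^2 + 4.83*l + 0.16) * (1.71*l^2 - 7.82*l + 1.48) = 3.8304*l^5 - 17.6194*l^4 + 12.0437*l^3 - 37.5858*l^2 + 5.8972*l + 0.2368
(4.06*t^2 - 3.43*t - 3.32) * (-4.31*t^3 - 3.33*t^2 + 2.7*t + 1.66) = -17.4986*t^5 + 1.2635*t^4 + 36.6931*t^3 + 8.5342*t^2 - 14.6578*t - 5.5112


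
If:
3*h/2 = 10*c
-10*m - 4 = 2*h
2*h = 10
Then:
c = 3/4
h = 5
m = -7/5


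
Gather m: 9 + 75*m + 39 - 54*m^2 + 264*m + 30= -54*m^2 + 339*m + 78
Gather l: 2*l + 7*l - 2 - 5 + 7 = 9*l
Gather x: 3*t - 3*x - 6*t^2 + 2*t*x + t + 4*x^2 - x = -6*t^2 + 4*t + 4*x^2 + x*(2*t - 4)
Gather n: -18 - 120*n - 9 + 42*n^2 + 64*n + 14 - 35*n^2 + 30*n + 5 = 7*n^2 - 26*n - 8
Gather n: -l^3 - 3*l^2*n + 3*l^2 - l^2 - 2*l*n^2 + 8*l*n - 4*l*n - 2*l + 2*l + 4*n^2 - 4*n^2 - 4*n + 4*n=-l^3 + 2*l^2 - 2*l*n^2 + n*(-3*l^2 + 4*l)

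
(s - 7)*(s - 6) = s^2 - 13*s + 42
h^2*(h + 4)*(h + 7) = h^4 + 11*h^3 + 28*h^2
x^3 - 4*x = x*(x - 2)*(x + 2)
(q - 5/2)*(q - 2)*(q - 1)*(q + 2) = q^4 - 7*q^3/2 - 3*q^2/2 + 14*q - 10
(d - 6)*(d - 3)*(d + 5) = d^3 - 4*d^2 - 27*d + 90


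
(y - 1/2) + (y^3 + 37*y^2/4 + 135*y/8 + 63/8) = y^3 + 37*y^2/4 + 143*y/8 + 59/8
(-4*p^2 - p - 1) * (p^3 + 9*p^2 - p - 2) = -4*p^5 - 37*p^4 - 6*p^3 + 3*p + 2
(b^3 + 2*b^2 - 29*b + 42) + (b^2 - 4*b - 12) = b^3 + 3*b^2 - 33*b + 30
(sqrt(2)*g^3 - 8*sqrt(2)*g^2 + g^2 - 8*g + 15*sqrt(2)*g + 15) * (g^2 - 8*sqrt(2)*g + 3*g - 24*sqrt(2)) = sqrt(2)*g^5 - 15*g^4 - 5*sqrt(2)*g^4 - 17*sqrt(2)*g^3 + 75*g^3 + 85*sqrt(2)*g^2 + 135*g^2 - 675*g + 72*sqrt(2)*g - 360*sqrt(2)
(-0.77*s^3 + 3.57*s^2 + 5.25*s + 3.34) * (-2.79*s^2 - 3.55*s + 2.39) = 2.1483*s^5 - 7.2268*s^4 - 29.1613*s^3 - 19.4238*s^2 + 0.690500000000002*s + 7.9826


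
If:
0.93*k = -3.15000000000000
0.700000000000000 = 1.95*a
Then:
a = 0.36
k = -3.39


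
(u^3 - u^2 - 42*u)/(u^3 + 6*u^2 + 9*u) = (u^2 - u - 42)/(u^2 + 6*u + 9)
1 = 1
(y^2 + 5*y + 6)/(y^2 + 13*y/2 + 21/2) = 2*(y + 2)/(2*y + 7)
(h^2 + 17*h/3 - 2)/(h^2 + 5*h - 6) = (h - 1/3)/(h - 1)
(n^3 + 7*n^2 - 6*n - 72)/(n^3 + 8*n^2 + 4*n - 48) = (n - 3)/(n - 2)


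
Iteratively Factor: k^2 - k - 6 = (k - 3)*(k + 2)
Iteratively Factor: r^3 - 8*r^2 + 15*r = (r - 3)*(r^2 - 5*r) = (r - 5)*(r - 3)*(r)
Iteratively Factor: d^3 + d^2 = (d)*(d^2 + d) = d^2*(d + 1)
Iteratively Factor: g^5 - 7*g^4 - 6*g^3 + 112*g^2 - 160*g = (g)*(g^4 - 7*g^3 - 6*g^2 + 112*g - 160) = g*(g + 4)*(g^3 - 11*g^2 + 38*g - 40) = g*(g - 2)*(g + 4)*(g^2 - 9*g + 20) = g*(g - 4)*(g - 2)*(g + 4)*(g - 5)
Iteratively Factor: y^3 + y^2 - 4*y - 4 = (y + 2)*(y^2 - y - 2) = (y + 1)*(y + 2)*(y - 2)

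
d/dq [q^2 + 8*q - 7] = 2*q + 8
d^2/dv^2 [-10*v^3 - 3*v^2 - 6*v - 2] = -60*v - 6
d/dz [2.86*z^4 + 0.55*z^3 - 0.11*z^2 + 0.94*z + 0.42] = 11.44*z^3 + 1.65*z^2 - 0.22*z + 0.94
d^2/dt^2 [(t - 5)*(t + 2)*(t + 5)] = 6*t + 4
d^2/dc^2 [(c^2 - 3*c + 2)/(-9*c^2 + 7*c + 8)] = 12*(30*c^3 - 117*c^2 + 171*c - 79)/(729*c^6 - 1701*c^5 - 621*c^4 + 2681*c^3 + 552*c^2 - 1344*c - 512)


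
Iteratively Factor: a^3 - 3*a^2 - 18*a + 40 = (a + 4)*(a^2 - 7*a + 10) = (a - 5)*(a + 4)*(a - 2)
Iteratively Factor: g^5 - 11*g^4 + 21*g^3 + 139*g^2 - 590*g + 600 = (g - 2)*(g^4 - 9*g^3 + 3*g^2 + 145*g - 300) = (g - 5)*(g - 2)*(g^3 - 4*g^2 - 17*g + 60) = (g - 5)^2*(g - 2)*(g^2 + g - 12) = (g - 5)^2*(g - 2)*(g + 4)*(g - 3)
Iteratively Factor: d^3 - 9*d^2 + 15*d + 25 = (d - 5)*(d^2 - 4*d - 5) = (d - 5)*(d + 1)*(d - 5)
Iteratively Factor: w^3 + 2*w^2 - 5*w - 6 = (w + 3)*(w^2 - w - 2) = (w - 2)*(w + 3)*(w + 1)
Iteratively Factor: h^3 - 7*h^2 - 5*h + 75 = (h - 5)*(h^2 - 2*h - 15) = (h - 5)*(h + 3)*(h - 5)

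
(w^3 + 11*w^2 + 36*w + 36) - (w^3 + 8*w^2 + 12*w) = 3*w^2 + 24*w + 36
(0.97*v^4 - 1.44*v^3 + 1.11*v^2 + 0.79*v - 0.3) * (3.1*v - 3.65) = 3.007*v^5 - 8.0045*v^4 + 8.697*v^3 - 1.6025*v^2 - 3.8135*v + 1.095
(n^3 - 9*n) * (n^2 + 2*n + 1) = n^5 + 2*n^4 - 8*n^3 - 18*n^2 - 9*n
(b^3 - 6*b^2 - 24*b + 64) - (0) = b^3 - 6*b^2 - 24*b + 64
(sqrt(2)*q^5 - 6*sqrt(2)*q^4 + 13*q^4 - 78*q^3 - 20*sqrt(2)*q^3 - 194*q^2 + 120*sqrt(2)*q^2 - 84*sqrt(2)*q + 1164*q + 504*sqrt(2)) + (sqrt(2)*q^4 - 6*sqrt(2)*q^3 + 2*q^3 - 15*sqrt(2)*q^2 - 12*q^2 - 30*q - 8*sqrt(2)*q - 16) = sqrt(2)*q^5 - 5*sqrt(2)*q^4 + 13*q^4 - 76*q^3 - 26*sqrt(2)*q^3 - 206*q^2 + 105*sqrt(2)*q^2 - 92*sqrt(2)*q + 1134*q - 16 + 504*sqrt(2)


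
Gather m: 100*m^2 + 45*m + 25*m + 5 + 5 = 100*m^2 + 70*m + 10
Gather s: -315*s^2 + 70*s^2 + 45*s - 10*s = -245*s^2 + 35*s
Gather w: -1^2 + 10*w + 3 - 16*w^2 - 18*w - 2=-16*w^2 - 8*w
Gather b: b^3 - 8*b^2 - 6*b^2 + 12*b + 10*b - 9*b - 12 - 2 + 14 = b^3 - 14*b^2 + 13*b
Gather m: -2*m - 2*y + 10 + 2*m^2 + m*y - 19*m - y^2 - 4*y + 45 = 2*m^2 + m*(y - 21) - y^2 - 6*y + 55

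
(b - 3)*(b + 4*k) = b^2 + 4*b*k - 3*b - 12*k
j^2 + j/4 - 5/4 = (j - 1)*(j + 5/4)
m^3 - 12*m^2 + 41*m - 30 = (m - 6)*(m - 5)*(m - 1)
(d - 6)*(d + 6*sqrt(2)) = d^2 - 6*d + 6*sqrt(2)*d - 36*sqrt(2)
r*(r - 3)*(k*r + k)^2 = k^2*r^4 - k^2*r^3 - 5*k^2*r^2 - 3*k^2*r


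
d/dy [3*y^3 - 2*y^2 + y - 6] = 9*y^2 - 4*y + 1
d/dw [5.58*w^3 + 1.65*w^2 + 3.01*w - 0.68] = 16.74*w^2 + 3.3*w + 3.01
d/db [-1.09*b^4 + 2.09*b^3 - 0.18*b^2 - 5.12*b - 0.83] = -4.36*b^3 + 6.27*b^2 - 0.36*b - 5.12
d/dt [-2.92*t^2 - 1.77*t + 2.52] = -5.84*t - 1.77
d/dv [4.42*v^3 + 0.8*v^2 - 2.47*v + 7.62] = 13.26*v^2 + 1.6*v - 2.47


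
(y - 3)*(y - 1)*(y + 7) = y^3 + 3*y^2 - 25*y + 21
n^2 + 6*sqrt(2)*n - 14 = (n - sqrt(2))*(n + 7*sqrt(2))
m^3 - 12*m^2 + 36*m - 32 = (m - 8)*(m - 2)^2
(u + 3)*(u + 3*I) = u^2 + 3*u + 3*I*u + 9*I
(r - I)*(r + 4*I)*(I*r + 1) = I*r^3 - 2*r^2 + 7*I*r + 4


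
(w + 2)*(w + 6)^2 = w^3 + 14*w^2 + 60*w + 72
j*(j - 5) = j^2 - 5*j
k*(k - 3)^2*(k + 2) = k^4 - 4*k^3 - 3*k^2 + 18*k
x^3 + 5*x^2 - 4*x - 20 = (x - 2)*(x + 2)*(x + 5)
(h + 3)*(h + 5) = h^2 + 8*h + 15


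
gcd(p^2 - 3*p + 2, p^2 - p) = p - 1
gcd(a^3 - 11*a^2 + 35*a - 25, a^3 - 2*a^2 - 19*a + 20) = a^2 - 6*a + 5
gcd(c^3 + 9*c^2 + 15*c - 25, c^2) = 1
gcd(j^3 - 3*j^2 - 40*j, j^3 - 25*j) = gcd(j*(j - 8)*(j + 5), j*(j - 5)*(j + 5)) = j^2 + 5*j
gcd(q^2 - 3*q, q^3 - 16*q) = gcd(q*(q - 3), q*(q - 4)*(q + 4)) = q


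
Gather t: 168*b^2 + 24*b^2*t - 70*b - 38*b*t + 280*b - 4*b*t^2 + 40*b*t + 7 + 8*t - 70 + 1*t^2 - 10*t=168*b^2 + 210*b + t^2*(1 - 4*b) + t*(24*b^2 + 2*b - 2) - 63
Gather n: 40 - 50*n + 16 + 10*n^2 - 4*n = 10*n^2 - 54*n + 56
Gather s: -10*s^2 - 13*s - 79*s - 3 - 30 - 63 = -10*s^2 - 92*s - 96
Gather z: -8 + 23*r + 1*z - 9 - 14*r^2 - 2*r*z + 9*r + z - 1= -14*r^2 + 32*r + z*(2 - 2*r) - 18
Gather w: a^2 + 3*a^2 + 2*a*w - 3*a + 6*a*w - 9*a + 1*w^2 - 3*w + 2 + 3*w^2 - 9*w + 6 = 4*a^2 - 12*a + 4*w^2 + w*(8*a - 12) + 8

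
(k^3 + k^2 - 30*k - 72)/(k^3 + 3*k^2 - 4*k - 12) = (k^2 - 2*k - 24)/(k^2 - 4)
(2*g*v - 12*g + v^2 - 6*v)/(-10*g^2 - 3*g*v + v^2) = (v - 6)/(-5*g + v)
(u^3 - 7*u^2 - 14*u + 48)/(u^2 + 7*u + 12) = (u^2 - 10*u + 16)/(u + 4)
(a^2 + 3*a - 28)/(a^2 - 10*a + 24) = (a + 7)/(a - 6)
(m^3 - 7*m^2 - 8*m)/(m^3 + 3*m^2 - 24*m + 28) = m*(m^2 - 7*m - 8)/(m^3 + 3*m^2 - 24*m + 28)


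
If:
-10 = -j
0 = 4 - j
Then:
No Solution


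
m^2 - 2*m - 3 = (m - 3)*(m + 1)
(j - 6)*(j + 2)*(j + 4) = j^3 - 28*j - 48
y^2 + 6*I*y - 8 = (y + 2*I)*(y + 4*I)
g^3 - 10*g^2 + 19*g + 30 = (g - 6)*(g - 5)*(g + 1)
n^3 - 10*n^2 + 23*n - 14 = (n - 7)*(n - 2)*(n - 1)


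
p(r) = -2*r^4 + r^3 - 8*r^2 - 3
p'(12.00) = -13584.00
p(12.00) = -40899.00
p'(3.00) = -237.00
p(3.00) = -210.00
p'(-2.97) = 283.57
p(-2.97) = -255.38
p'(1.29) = -32.82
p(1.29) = -19.70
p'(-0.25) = 4.31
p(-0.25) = -3.52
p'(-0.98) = 26.09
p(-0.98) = -13.47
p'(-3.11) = 319.42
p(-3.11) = -297.56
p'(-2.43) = 171.39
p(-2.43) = -134.32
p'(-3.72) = 512.87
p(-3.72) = -548.19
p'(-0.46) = 8.77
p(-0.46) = -4.88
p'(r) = -8*r^3 + 3*r^2 - 16*r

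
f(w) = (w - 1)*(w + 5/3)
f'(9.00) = 18.67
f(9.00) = 85.33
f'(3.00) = 6.67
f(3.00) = 9.33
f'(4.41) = 9.49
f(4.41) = 20.72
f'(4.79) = 10.25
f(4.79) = 24.47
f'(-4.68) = -8.69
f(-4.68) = 17.12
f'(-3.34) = -6.01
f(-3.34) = 7.26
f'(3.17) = 7.01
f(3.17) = 10.50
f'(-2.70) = -4.73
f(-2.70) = 3.82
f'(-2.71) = -4.75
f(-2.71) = 3.87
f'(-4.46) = -8.25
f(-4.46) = 15.25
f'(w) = 2*w + 2/3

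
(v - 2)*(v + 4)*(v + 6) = v^3 + 8*v^2 + 4*v - 48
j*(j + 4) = j^2 + 4*j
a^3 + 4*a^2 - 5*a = a*(a - 1)*(a + 5)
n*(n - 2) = n^2 - 2*n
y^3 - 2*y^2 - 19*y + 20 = (y - 5)*(y - 1)*(y + 4)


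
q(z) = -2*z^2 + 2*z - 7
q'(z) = 2 - 4*z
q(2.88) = -17.83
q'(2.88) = -9.52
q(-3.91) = -45.40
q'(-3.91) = 17.64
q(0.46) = -6.50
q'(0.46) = 0.16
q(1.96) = -10.76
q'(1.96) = -5.84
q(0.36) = -6.54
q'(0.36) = 0.56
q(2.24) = -12.56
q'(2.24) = -6.96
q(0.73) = -6.61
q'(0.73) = -0.92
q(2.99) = -18.90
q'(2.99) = -9.96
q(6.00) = -67.00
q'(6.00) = -22.00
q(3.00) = -19.00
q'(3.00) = -10.00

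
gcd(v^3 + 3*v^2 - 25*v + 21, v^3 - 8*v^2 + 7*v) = v - 1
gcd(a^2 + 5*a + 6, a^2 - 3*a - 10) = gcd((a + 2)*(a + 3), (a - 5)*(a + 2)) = a + 2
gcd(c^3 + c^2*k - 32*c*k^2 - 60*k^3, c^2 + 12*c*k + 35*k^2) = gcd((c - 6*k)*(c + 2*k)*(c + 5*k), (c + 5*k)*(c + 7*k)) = c + 5*k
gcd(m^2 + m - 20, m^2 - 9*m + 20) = m - 4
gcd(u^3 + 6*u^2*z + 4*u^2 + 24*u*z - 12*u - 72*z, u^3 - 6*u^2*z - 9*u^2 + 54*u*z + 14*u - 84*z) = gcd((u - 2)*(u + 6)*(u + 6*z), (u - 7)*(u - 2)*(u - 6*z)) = u - 2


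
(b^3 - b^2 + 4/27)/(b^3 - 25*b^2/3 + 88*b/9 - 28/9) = (b + 1/3)/(b - 7)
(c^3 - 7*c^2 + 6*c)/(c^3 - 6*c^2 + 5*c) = (c - 6)/(c - 5)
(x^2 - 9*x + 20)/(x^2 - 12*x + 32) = (x - 5)/(x - 8)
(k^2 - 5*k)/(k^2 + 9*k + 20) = k*(k - 5)/(k^2 + 9*k + 20)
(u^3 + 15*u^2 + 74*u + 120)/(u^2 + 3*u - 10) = (u^2 + 10*u + 24)/(u - 2)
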